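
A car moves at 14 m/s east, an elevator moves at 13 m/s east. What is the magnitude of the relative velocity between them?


Given: v_A = 14 m/s east, v_B = 13 m/s east
Both move in the same direction; relative speed = |v_A - v_B|
|14 - 13| = |1|
= 1 m/s

1 m/s


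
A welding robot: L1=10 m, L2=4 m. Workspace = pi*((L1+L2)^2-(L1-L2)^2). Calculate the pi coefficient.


Given: L1 = 10, L2 = 4
(L1+L2)^2 = (14)^2 = 196
(L1-L2)^2 = (6)^2 = 36
Difference = 196 - 36 = 160
This equals 4*L1*L2 = 4*10*4 = 160
Workspace area = 160*pi

160


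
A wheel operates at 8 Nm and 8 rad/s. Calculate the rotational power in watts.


Given: tau = 8 Nm, omega = 8 rad/s
Using P = tau * omega
P = 8 * 8
P = 64 W

64 W


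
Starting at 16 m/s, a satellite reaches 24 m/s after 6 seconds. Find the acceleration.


Given: initial velocity v0 = 16 m/s, final velocity v = 24 m/s, time t = 6 s
Using a = (v - v0) / t
a = (24 - 16) / 6
a = 8 / 6
a = 4/3 m/s^2

4/3 m/s^2


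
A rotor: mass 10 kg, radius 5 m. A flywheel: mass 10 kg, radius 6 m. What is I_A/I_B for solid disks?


Given: M1=10 kg, R1=5 m, M2=10 kg, R2=6 m
For a disk: I = (1/2)*M*R^2, so I_A/I_B = (M1*R1^2)/(M2*R2^2)
M1*R1^2 = 10*25 = 250
M2*R2^2 = 10*36 = 360
I_A/I_B = 250/360 = 25/36

25/36


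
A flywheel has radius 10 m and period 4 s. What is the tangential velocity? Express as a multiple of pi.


Given: radius r = 10 m, period T = 4 s
Using v = 2*pi*r / T
v = 2*pi*10 / 4
v = 20*pi / 4
v = 5*pi m/s

5*pi m/s


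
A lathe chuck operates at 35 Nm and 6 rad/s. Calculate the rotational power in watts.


Given: tau = 35 Nm, omega = 6 rad/s
Using P = tau * omega
P = 35 * 6
P = 210 W

210 W


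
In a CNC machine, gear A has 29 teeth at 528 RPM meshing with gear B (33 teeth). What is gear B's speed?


Given: N1 = 29 teeth, w1 = 528 RPM, N2 = 33 teeth
Using N1*w1 = N2*w2
w2 = N1*w1 / N2
w2 = 29*528 / 33
w2 = 15312 / 33
w2 = 464 RPM

464 RPM


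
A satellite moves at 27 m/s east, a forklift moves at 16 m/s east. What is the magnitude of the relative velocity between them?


Given: v_A = 27 m/s east, v_B = 16 m/s east
Both move in the same direction; relative speed = |v_A - v_B|
|27 - 16| = |11|
= 11 m/s

11 m/s


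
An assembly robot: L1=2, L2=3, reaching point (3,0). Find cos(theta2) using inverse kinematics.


Given: L1 = 2, L2 = 3, target (x, y) = (3, 0)
Using cos(theta2) = (x^2 + y^2 - L1^2 - L2^2) / (2*L1*L2)
x^2 + y^2 = 3^2 + 0 = 9
L1^2 + L2^2 = 4 + 9 = 13
Numerator = 9 - 13 = -4
Denominator = 2*2*3 = 12
cos(theta2) = -4/12 = -1/3

-1/3


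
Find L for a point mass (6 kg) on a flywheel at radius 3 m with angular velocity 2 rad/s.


Given: m = 6 kg, r = 3 m, omega = 2 rad/s
For a point mass: I = m*r^2
I = 6*3^2 = 6*9 = 54
L = I*omega = 54*2
L = 108 kg*m^2/s

108 kg*m^2/s


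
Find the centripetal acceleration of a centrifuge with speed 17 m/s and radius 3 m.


Given: v = 17 m/s, r = 3 m
Using a_c = v^2 / r
a_c = 17^2 / 3
a_c = 289 / 3
a_c = 289/3 m/s^2

289/3 m/s^2


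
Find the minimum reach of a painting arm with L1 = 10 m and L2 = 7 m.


Given: L1 = 10 m, L2 = 7 m
For a 2-link planar arm, min reach = |L1 - L2| (second link folded back)
Min reach = |10 - 7|
Min reach = 3 m

3 m


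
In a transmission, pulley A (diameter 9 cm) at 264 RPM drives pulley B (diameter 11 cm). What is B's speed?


Given: D1 = 9 cm, w1 = 264 RPM, D2 = 11 cm
Using D1*w1 = D2*w2
w2 = D1*w1 / D2
w2 = 9*264 / 11
w2 = 2376 / 11
w2 = 216 RPM

216 RPM


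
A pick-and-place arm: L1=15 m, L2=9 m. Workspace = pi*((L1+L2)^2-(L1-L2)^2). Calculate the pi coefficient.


Given: L1 = 15, L2 = 9
(L1+L2)^2 = (24)^2 = 576
(L1-L2)^2 = (6)^2 = 36
Difference = 576 - 36 = 540
This equals 4*L1*L2 = 4*15*9 = 540
Workspace area = 540*pi

540


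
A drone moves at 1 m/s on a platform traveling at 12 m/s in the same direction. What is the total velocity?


Given: object velocity = 1 m/s, platform velocity = 12 m/s (same direction)
Using classical velocity addition: v_total = v_object + v_platform
v_total = 1 + 12
v_total = 13 m/s

13 m/s


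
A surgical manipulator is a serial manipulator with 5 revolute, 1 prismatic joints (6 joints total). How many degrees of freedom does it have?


Given: serial robot with 5 revolute, 1 prismatic joints
DOF contribution per joint type: revolute=1, prismatic=1, spherical=3, fixed=0
DOF = 5*1 + 1*1
DOF = 6

6


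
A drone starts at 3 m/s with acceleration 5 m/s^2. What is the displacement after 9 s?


Given: v0 = 3 m/s, a = 5 m/s^2, t = 9 s
Using s = v0*t + (1/2)*a*t^2
s = 3*9 + (1/2)*5*9^2
s = 27 + (1/2)*405
s = 27 + 405/2
s = 459/2

459/2 m


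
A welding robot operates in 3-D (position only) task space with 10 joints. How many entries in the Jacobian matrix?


Given: task space dimension = 3, joints = 10
Jacobian is a 3 x 10 matrix
Total entries = rows * columns
Total = 3 * 10
Total = 30

30


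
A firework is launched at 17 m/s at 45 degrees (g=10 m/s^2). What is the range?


Given: v0 = 17 m/s, theta = 45 deg, g = 10 m/s^2
sin(2*45) = sin(90) = 1
Using R = v0^2 * sin(2*theta) / g
R = 17^2 * 1 / 10
R = 289 / 10
R = 289/10 m

289/10 m


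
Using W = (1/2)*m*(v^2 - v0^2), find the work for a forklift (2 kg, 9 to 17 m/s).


Given: m = 2 kg, v0 = 9 m/s, v = 17 m/s
Using W = (1/2)*m*(v^2 - v0^2)
v^2 = 17^2 = 289
v0^2 = 9^2 = 81
v^2 - v0^2 = 289 - 81 = 208
W = (1/2)*2*208 = 208 J

208 J


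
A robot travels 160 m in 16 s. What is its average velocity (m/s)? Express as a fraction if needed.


Given: distance d = 160 m, time t = 16 s
Using v = d / t
v = 160 / 16
v = 10 m/s

10 m/s


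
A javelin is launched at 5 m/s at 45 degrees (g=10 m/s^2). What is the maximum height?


Given: v0 = 5 m/s, theta = 45 deg, g = 10 m/s^2
sin^2(45) = 1/2
Using H = v0^2 * sin^2(theta) / (2*g)
H = 5^2 * 1/2 / (2*10)
H = 25 * 1/2 / 20
H = 25/2 / 20
H = 5/8 m

5/8 m


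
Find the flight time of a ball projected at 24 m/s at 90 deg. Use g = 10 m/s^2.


Given: v0 = 24 m/s, theta = 90 deg, g = 10 m/s^2
sin(90) = 1
Using T = 2*v0*sin(theta) / g
T = 2*24*1 / 10
T = 48 / 10
T = 24/5 s

24/5 s


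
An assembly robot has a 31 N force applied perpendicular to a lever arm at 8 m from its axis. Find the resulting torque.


Given: F = 31 N, r = 8 m, angle = 90 deg (perpendicular)
Using tau = F * r * sin(90)
sin(90) = 1
tau = 31 * 8 * 1
tau = 248 Nm

248 Nm


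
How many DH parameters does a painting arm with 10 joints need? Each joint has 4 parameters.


Given: 10 joints, 4 DH parameters per joint (d, theta, a, alpha)
Total DH parameters = number_of_joints * 4
Total = 10 * 4
Total = 40

40


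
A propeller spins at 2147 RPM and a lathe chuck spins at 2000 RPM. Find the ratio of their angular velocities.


Given: RPM_A = 2147, RPM_B = 2000
omega = 2*pi*RPM/60, so omega_A/omega_B = RPM_A / RPM_B
omega_A/omega_B = 2147 / 2000
omega_A/omega_B = 2147/2000

2147/2000


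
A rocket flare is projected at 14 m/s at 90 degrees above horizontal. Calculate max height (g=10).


Given: v0 = 14 m/s, theta = 90 deg, g = 10 m/s^2
sin^2(90) = 1
Using H = v0^2 * sin^2(theta) / (2*g)
H = 14^2 * 1 / (2*10)
H = 196 * 1 / 20
H = 196 / 20
H = 49/5 m

49/5 m


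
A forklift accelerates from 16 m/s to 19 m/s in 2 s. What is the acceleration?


Given: initial velocity v0 = 16 m/s, final velocity v = 19 m/s, time t = 2 s
Using a = (v - v0) / t
a = (19 - 16) / 2
a = 3 / 2
a = 3/2 m/s^2

3/2 m/s^2


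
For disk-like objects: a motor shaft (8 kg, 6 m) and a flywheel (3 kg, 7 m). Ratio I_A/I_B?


Given: M1=8 kg, R1=6 m, M2=3 kg, R2=7 m
For a disk: I = (1/2)*M*R^2, so I_A/I_B = (M1*R1^2)/(M2*R2^2)
M1*R1^2 = 8*36 = 288
M2*R2^2 = 3*49 = 147
I_A/I_B = 288/147 = 96/49

96/49


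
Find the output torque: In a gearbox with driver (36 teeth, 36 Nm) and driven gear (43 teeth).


Given: N1 = 36, N2 = 43, T1 = 36 Nm
Using T2/T1 = N2/N1
T2 = T1 * N2 / N1
T2 = 36 * 43 / 36
T2 = 1548 / 36
T2 = 43 Nm

43 Nm


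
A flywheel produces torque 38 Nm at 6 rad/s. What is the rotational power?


Given: tau = 38 Nm, omega = 6 rad/s
Using P = tau * omega
P = 38 * 6
P = 228 W

228 W


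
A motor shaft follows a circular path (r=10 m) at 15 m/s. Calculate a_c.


Given: v = 15 m/s, r = 10 m
Using a_c = v^2 / r
a_c = 15^2 / 10
a_c = 225 / 10
a_c = 45/2 m/s^2

45/2 m/s^2


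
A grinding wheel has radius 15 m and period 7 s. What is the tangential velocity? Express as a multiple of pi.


Given: radius r = 15 m, period T = 7 s
Using v = 2*pi*r / T
v = 2*pi*15 / 7
v = 30*pi / 7
v = 30/7*pi m/s

30/7*pi m/s


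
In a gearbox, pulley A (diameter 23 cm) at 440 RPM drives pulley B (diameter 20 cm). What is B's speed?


Given: D1 = 23 cm, w1 = 440 RPM, D2 = 20 cm
Using D1*w1 = D2*w2
w2 = D1*w1 / D2
w2 = 23*440 / 20
w2 = 10120 / 20
w2 = 506 RPM

506 RPM


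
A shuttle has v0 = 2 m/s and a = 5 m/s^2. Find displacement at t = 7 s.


Given: v0 = 2 m/s, a = 5 m/s^2, t = 7 s
Using s = v0*t + (1/2)*a*t^2
s = 2*7 + (1/2)*5*7^2
s = 14 + (1/2)*245
s = 14 + 245/2
s = 273/2

273/2 m


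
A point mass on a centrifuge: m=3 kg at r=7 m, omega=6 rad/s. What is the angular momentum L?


Given: m = 3 kg, r = 7 m, omega = 6 rad/s
For a point mass: I = m*r^2
I = 3*7^2 = 3*49 = 147
L = I*omega = 147*6
L = 882 kg*m^2/s

882 kg*m^2/s


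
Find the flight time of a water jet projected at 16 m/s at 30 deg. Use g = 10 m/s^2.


Given: v0 = 16 m/s, theta = 30 deg, g = 10 m/s^2
sin(30) = 1/2
Using T = 2*v0*sin(theta) / g
T = 2*16*1/2 / 10
T = 16 / 10
T = 8/5 s

8/5 s


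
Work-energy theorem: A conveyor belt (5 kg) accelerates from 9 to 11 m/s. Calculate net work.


Given: m = 5 kg, v0 = 9 m/s, v = 11 m/s
Using W = (1/2)*m*(v^2 - v0^2)
v^2 = 11^2 = 121
v0^2 = 9^2 = 81
v^2 - v0^2 = 121 - 81 = 40
W = (1/2)*5*40 = 100 J

100 J


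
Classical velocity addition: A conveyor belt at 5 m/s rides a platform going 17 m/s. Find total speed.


Given: object velocity = 5 m/s, platform velocity = 17 m/s (same direction)
Using classical velocity addition: v_total = v_object + v_platform
v_total = 5 + 17
v_total = 22 m/s

22 m/s


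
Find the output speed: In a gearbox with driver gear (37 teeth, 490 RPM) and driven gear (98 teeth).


Given: N1 = 37 teeth, w1 = 490 RPM, N2 = 98 teeth
Using N1*w1 = N2*w2
w2 = N1*w1 / N2
w2 = 37*490 / 98
w2 = 18130 / 98
w2 = 185 RPM

185 RPM


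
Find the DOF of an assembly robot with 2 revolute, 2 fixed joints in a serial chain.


Given: serial robot with 2 revolute, 2 fixed joints
DOF contribution per joint type: revolute=1, prismatic=1, spherical=3, fixed=0
DOF = 2*1 + 2*0
DOF = 2

2


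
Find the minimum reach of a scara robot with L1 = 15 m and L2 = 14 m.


Given: L1 = 15 m, L2 = 14 m
For a 2-link planar arm, min reach = |L1 - L2| (second link folded back)
Min reach = |15 - 14|
Min reach = 1 m

1 m


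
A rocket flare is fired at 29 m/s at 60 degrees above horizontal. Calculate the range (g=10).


Given: v0 = 29 m/s, theta = 60 deg, g = 10 m/s^2
sin(2*60) = sin(120) = sqrt(3)/2
Using R = v0^2 * sin(2*theta) / g
R = 29^2 * (sqrt(3)/2) / 10
R = 841 * sqrt(3) / 20
R = 841/20*sqrt(3) m

841/20*sqrt(3) m


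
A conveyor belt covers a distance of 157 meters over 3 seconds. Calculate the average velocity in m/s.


Given: distance d = 157 m, time t = 3 s
Using v = d / t
v = 157 / 3
v = 157/3 m/s

157/3 m/s


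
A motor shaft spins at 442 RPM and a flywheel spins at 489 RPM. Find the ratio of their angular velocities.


Given: RPM_A = 442, RPM_B = 489
omega = 2*pi*RPM/60, so omega_A/omega_B = RPM_A / RPM_B
omega_A/omega_B = 442 / 489
omega_A/omega_B = 442/489

442/489


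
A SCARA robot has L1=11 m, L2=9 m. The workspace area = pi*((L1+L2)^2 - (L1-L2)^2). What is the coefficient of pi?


Given: L1 = 11, L2 = 9
(L1+L2)^2 = (20)^2 = 400
(L1-L2)^2 = (2)^2 = 4
Difference = 400 - 4 = 396
This equals 4*L1*L2 = 4*11*9 = 396
Workspace area = 396*pi

396


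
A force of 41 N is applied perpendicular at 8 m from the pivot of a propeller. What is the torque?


Given: F = 41 N, r = 8 m, angle = 90 deg (perpendicular)
Using tau = F * r * sin(90)
sin(90) = 1
tau = 41 * 8 * 1
tau = 328 Nm

328 Nm


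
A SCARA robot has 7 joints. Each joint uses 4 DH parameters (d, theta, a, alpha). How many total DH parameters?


Given: 7 joints, 4 DH parameters per joint (d, theta, a, alpha)
Total DH parameters = number_of_joints * 4
Total = 7 * 4
Total = 28

28


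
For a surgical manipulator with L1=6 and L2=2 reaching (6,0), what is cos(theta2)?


Given: L1 = 6, L2 = 2, target (x, y) = (6, 0)
Using cos(theta2) = (x^2 + y^2 - L1^2 - L2^2) / (2*L1*L2)
x^2 + y^2 = 6^2 + 0 = 36
L1^2 + L2^2 = 36 + 4 = 40
Numerator = 36 - 40 = -4
Denominator = 2*6*2 = 24
cos(theta2) = -4/24 = -1/6

-1/6


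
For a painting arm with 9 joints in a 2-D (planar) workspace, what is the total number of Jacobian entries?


Given: task space dimension = 2, joints = 9
Jacobian is a 2 x 9 matrix
Total entries = rows * columns
Total = 2 * 9
Total = 18

18


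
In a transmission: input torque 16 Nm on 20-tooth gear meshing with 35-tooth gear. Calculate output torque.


Given: N1 = 20, N2 = 35, T1 = 16 Nm
Using T2/T1 = N2/N1
T2 = T1 * N2 / N1
T2 = 16 * 35 / 20
T2 = 560 / 20
T2 = 28 Nm

28 Nm


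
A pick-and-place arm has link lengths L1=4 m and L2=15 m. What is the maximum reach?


Given: L1 = 4 m, L2 = 15 m
For a 2-link planar arm, max reach = L1 + L2 (fully extended)
Max reach = 4 + 15
Max reach = 19 m

19 m


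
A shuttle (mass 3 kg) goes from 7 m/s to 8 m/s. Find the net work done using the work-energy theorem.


Given: m = 3 kg, v0 = 7 m/s, v = 8 m/s
Using W = (1/2)*m*(v^2 - v0^2)
v^2 = 8^2 = 64
v0^2 = 7^2 = 49
v^2 - v0^2 = 64 - 49 = 15
W = (1/2)*3*15 = 45/2 J

45/2 J


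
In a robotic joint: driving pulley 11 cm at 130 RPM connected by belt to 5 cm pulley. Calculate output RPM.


Given: D1 = 11 cm, w1 = 130 RPM, D2 = 5 cm
Using D1*w1 = D2*w2
w2 = D1*w1 / D2
w2 = 11*130 / 5
w2 = 1430 / 5
w2 = 286 RPM

286 RPM


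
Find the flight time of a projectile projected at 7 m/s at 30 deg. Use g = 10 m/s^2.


Given: v0 = 7 m/s, theta = 30 deg, g = 10 m/s^2
sin(30) = 1/2
Using T = 2*v0*sin(theta) / g
T = 2*7*1/2 / 10
T = 7 / 10
T = 7/10 s

7/10 s


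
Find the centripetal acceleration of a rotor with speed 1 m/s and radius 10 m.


Given: v = 1 m/s, r = 10 m
Using a_c = v^2 / r
a_c = 1^2 / 10
a_c = 1 / 10
a_c = 1/10 m/s^2

1/10 m/s^2


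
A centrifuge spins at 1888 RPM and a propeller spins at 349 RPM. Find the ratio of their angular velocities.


Given: RPM_A = 1888, RPM_B = 349
omega = 2*pi*RPM/60, so omega_A/omega_B = RPM_A / RPM_B
omega_A/omega_B = 1888 / 349
omega_A/omega_B = 1888/349

1888/349


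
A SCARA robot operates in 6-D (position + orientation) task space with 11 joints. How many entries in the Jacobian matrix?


Given: task space dimension = 6, joints = 11
Jacobian is a 6 x 11 matrix
Total entries = rows * columns
Total = 6 * 11
Total = 66

66


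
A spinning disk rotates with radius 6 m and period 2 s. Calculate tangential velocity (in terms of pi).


Given: radius r = 6 m, period T = 2 s
Using v = 2*pi*r / T
v = 2*pi*6 / 2
v = 12*pi / 2
v = 6*pi m/s

6*pi m/s


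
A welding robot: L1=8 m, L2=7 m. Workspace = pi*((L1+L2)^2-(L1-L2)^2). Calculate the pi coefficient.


Given: L1 = 8, L2 = 7
(L1+L2)^2 = (15)^2 = 225
(L1-L2)^2 = (1)^2 = 1
Difference = 225 - 1 = 224
This equals 4*L1*L2 = 4*8*7 = 224
Workspace area = 224*pi

224


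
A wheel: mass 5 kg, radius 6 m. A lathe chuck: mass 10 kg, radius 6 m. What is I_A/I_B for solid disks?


Given: M1=5 kg, R1=6 m, M2=10 kg, R2=6 m
For a disk: I = (1/2)*M*R^2, so I_A/I_B = (M1*R1^2)/(M2*R2^2)
M1*R1^2 = 5*36 = 180
M2*R2^2 = 10*36 = 360
I_A/I_B = 180/360 = 1/2

1/2


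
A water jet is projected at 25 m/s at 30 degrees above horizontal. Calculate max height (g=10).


Given: v0 = 25 m/s, theta = 30 deg, g = 10 m/s^2
sin^2(30) = 1/4
Using H = v0^2 * sin^2(theta) / (2*g)
H = 25^2 * 1/4 / (2*10)
H = 625 * 1/4 / 20
H = 625/4 / 20
H = 125/16 m

125/16 m


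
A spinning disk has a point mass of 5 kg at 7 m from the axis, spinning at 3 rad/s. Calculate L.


Given: m = 5 kg, r = 7 m, omega = 3 rad/s
For a point mass: I = m*r^2
I = 5*7^2 = 5*49 = 245
L = I*omega = 245*3
L = 735 kg*m^2/s

735 kg*m^2/s


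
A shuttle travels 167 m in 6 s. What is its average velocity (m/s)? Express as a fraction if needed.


Given: distance d = 167 m, time t = 6 s
Using v = d / t
v = 167 / 6
v = 167/6 m/s

167/6 m/s


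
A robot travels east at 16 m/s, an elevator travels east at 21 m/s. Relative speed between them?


Given: v_A = 16 m/s east, v_B = 21 m/s east
Both move in the same direction; relative speed = |v_A - v_B|
|16 - 21| = |-5|
= 5 m/s

5 m/s


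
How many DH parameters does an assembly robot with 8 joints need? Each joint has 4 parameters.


Given: 8 joints, 4 DH parameters per joint (d, theta, a, alpha)
Total DH parameters = number_of_joints * 4
Total = 8 * 4
Total = 32

32


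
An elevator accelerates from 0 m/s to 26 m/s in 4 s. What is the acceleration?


Given: initial velocity v0 = 0 m/s, final velocity v = 26 m/s, time t = 4 s
Using a = (v - v0) / t
a = (26 - 0) / 4
a = 26 / 4
a = 13/2 m/s^2

13/2 m/s^2


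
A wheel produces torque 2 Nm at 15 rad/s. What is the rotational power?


Given: tau = 2 Nm, omega = 15 rad/s
Using P = tau * omega
P = 2 * 15
P = 30 W

30 W


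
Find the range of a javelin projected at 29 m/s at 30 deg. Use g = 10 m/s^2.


Given: v0 = 29 m/s, theta = 30 deg, g = 10 m/s^2
sin(2*30) = sin(60) = sqrt(3)/2
Using R = v0^2 * sin(2*theta) / g
R = 29^2 * (sqrt(3)/2) / 10
R = 841 * sqrt(3) / 20
R = 841/20*sqrt(3) m

841/20*sqrt(3) m


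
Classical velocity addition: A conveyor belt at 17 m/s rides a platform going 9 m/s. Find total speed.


Given: object velocity = 17 m/s, platform velocity = 9 m/s (same direction)
Using classical velocity addition: v_total = v_object + v_platform
v_total = 17 + 9
v_total = 26 m/s

26 m/s


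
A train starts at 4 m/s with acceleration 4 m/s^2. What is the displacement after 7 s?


Given: v0 = 4 m/s, a = 4 m/s^2, t = 7 s
Using s = v0*t + (1/2)*a*t^2
s = 4*7 + (1/2)*4*7^2
s = 28 + (1/2)*196
s = 28 + 98
s = 126

126 m


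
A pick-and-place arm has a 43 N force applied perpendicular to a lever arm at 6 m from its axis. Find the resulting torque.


Given: F = 43 N, r = 6 m, angle = 90 deg (perpendicular)
Using tau = F * r * sin(90)
sin(90) = 1
tau = 43 * 6 * 1
tau = 258 Nm

258 Nm


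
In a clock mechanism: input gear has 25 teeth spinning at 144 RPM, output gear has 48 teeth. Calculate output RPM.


Given: N1 = 25 teeth, w1 = 144 RPM, N2 = 48 teeth
Using N1*w1 = N2*w2
w2 = N1*w1 / N2
w2 = 25*144 / 48
w2 = 3600 / 48
w2 = 75 RPM

75 RPM


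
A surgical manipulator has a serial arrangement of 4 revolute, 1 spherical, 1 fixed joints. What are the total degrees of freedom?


Given: serial robot with 4 revolute, 1 spherical, 1 fixed joints
DOF contribution per joint type: revolute=1, prismatic=1, spherical=3, fixed=0
DOF = 4*1 + 1*3 + 1*0
DOF = 7

7


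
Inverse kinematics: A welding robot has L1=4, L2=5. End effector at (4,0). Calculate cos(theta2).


Given: L1 = 4, L2 = 5, target (x, y) = (4, 0)
Using cos(theta2) = (x^2 + y^2 - L1^2 - L2^2) / (2*L1*L2)
x^2 + y^2 = 4^2 + 0 = 16
L1^2 + L2^2 = 16 + 25 = 41
Numerator = 16 - 41 = -25
Denominator = 2*4*5 = 40
cos(theta2) = -25/40 = -5/8

-5/8


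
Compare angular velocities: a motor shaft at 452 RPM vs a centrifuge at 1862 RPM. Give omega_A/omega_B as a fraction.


Given: RPM_A = 452, RPM_B = 1862
omega = 2*pi*RPM/60, so omega_A/omega_B = RPM_A / RPM_B
omega_A/omega_B = 452 / 1862
omega_A/omega_B = 226/931

226/931


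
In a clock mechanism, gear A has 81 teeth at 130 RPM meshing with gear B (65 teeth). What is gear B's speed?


Given: N1 = 81 teeth, w1 = 130 RPM, N2 = 65 teeth
Using N1*w1 = N2*w2
w2 = N1*w1 / N2
w2 = 81*130 / 65
w2 = 10530 / 65
w2 = 162 RPM

162 RPM


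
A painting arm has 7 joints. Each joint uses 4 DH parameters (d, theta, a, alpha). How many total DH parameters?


Given: 7 joints, 4 DH parameters per joint (d, theta, a, alpha)
Total DH parameters = number_of_joints * 4
Total = 7 * 4
Total = 28

28


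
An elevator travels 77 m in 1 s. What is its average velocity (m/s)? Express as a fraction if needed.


Given: distance d = 77 m, time t = 1 s
Using v = d / t
v = 77 / 1
v = 77 m/s

77 m/s


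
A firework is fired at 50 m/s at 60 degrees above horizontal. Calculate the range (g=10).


Given: v0 = 50 m/s, theta = 60 deg, g = 10 m/s^2
sin(2*60) = sin(120) = sqrt(3)/2
Using R = v0^2 * sin(2*theta) / g
R = 50^2 * (sqrt(3)/2) / 10
R = 2500 * sqrt(3) / 20
R = 125*sqrt(3) m

125*sqrt(3) m


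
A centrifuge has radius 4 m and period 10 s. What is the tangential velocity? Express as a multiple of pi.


Given: radius r = 4 m, period T = 10 s
Using v = 2*pi*r / T
v = 2*pi*4 / 10
v = 8*pi / 10
v = 4/5*pi m/s

4/5*pi m/s


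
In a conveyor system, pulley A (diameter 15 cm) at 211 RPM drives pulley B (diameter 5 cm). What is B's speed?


Given: D1 = 15 cm, w1 = 211 RPM, D2 = 5 cm
Using D1*w1 = D2*w2
w2 = D1*w1 / D2
w2 = 15*211 / 5
w2 = 3165 / 5
w2 = 633 RPM

633 RPM


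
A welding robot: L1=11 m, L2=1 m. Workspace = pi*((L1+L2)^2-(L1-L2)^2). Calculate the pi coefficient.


Given: L1 = 11, L2 = 1
(L1+L2)^2 = (12)^2 = 144
(L1-L2)^2 = (10)^2 = 100
Difference = 144 - 100 = 44
This equals 4*L1*L2 = 4*11*1 = 44
Workspace area = 44*pi

44


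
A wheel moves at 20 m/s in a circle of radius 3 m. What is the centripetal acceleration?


Given: v = 20 m/s, r = 3 m
Using a_c = v^2 / r
a_c = 20^2 / 3
a_c = 400 / 3
a_c = 400/3 m/s^2

400/3 m/s^2


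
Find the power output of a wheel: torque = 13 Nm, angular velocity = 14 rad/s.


Given: tau = 13 Nm, omega = 14 rad/s
Using P = tau * omega
P = 13 * 14
P = 182 W

182 W


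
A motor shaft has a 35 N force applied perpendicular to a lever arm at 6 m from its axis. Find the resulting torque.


Given: F = 35 N, r = 6 m, angle = 90 deg (perpendicular)
Using tau = F * r * sin(90)
sin(90) = 1
tau = 35 * 6 * 1
tau = 210 Nm

210 Nm


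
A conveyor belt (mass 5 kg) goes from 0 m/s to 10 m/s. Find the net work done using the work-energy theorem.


Given: m = 5 kg, v0 = 0 m/s, v = 10 m/s
Using W = (1/2)*m*(v^2 - v0^2)
v^2 = 10^2 = 100
v0^2 = 0^2 = 0
v^2 - v0^2 = 100 - 0 = 100
W = (1/2)*5*100 = 250 J

250 J


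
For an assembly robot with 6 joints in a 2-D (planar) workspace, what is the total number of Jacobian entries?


Given: task space dimension = 2, joints = 6
Jacobian is a 2 x 6 matrix
Total entries = rows * columns
Total = 2 * 6
Total = 12

12


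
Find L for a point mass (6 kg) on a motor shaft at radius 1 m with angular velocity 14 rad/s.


Given: m = 6 kg, r = 1 m, omega = 14 rad/s
For a point mass: I = m*r^2
I = 6*1^2 = 6*1 = 6
L = I*omega = 6*14
L = 84 kg*m^2/s

84 kg*m^2/s


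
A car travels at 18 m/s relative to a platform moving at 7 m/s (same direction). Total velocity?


Given: object velocity = 18 m/s, platform velocity = 7 m/s (same direction)
Using classical velocity addition: v_total = v_object + v_platform
v_total = 18 + 7
v_total = 25 m/s

25 m/s


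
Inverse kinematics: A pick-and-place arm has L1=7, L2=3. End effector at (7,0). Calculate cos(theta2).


Given: L1 = 7, L2 = 3, target (x, y) = (7, 0)
Using cos(theta2) = (x^2 + y^2 - L1^2 - L2^2) / (2*L1*L2)
x^2 + y^2 = 7^2 + 0 = 49
L1^2 + L2^2 = 49 + 9 = 58
Numerator = 49 - 58 = -9
Denominator = 2*7*3 = 42
cos(theta2) = -9/42 = -3/14

-3/14


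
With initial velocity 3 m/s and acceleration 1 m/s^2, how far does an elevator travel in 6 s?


Given: v0 = 3 m/s, a = 1 m/s^2, t = 6 s
Using s = v0*t + (1/2)*a*t^2
s = 3*6 + (1/2)*1*6^2
s = 18 + (1/2)*36
s = 18 + 18
s = 36

36 m


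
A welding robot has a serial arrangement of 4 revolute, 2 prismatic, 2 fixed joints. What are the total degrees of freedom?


Given: serial robot with 4 revolute, 2 prismatic, 2 fixed joints
DOF contribution per joint type: revolute=1, prismatic=1, spherical=3, fixed=0
DOF = 4*1 + 2*1 + 2*0
DOF = 6

6


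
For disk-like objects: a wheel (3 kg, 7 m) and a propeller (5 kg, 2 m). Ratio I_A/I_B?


Given: M1=3 kg, R1=7 m, M2=5 kg, R2=2 m
For a disk: I = (1/2)*M*R^2, so I_A/I_B = (M1*R1^2)/(M2*R2^2)
M1*R1^2 = 3*49 = 147
M2*R2^2 = 5*4 = 20
I_A/I_B = 147/20 = 147/20

147/20


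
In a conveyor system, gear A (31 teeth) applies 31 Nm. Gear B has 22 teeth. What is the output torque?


Given: N1 = 31, N2 = 22, T1 = 31 Nm
Using T2/T1 = N2/N1
T2 = T1 * N2 / N1
T2 = 31 * 22 / 31
T2 = 682 / 31
T2 = 22 Nm

22 Nm


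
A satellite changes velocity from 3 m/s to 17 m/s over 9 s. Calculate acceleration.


Given: initial velocity v0 = 3 m/s, final velocity v = 17 m/s, time t = 9 s
Using a = (v - v0) / t
a = (17 - 3) / 9
a = 14 / 9
a = 14/9 m/s^2

14/9 m/s^2


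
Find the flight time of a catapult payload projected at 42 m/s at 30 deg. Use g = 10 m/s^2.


Given: v0 = 42 m/s, theta = 30 deg, g = 10 m/s^2
sin(30) = 1/2
Using T = 2*v0*sin(theta) / g
T = 2*42*1/2 / 10
T = 42 / 10
T = 21/5 s

21/5 s


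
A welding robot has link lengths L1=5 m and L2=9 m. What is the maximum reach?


Given: L1 = 5 m, L2 = 9 m
For a 2-link planar arm, max reach = L1 + L2 (fully extended)
Max reach = 5 + 9
Max reach = 14 m

14 m


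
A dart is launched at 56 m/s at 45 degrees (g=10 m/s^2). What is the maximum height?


Given: v0 = 56 m/s, theta = 45 deg, g = 10 m/s^2
sin^2(45) = 1/2
Using H = v0^2 * sin^2(theta) / (2*g)
H = 56^2 * 1/2 / (2*10)
H = 3136 * 1/2 / 20
H = 1568 / 20
H = 392/5 m

392/5 m


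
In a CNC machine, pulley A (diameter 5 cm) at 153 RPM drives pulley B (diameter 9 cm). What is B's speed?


Given: D1 = 5 cm, w1 = 153 RPM, D2 = 9 cm
Using D1*w1 = D2*w2
w2 = D1*w1 / D2
w2 = 5*153 / 9
w2 = 765 / 9
w2 = 85 RPM

85 RPM


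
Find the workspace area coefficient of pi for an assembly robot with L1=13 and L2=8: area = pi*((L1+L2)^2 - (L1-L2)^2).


Given: L1 = 13, L2 = 8
(L1+L2)^2 = (21)^2 = 441
(L1-L2)^2 = (5)^2 = 25
Difference = 441 - 25 = 416
This equals 4*L1*L2 = 4*13*8 = 416
Workspace area = 416*pi

416


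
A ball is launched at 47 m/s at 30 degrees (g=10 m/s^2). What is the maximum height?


Given: v0 = 47 m/s, theta = 30 deg, g = 10 m/s^2
sin^2(30) = 1/4
Using H = v0^2 * sin^2(theta) / (2*g)
H = 47^2 * 1/4 / (2*10)
H = 2209 * 1/4 / 20
H = 2209/4 / 20
H = 2209/80 m

2209/80 m


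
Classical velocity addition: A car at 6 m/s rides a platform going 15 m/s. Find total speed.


Given: object velocity = 6 m/s, platform velocity = 15 m/s (same direction)
Using classical velocity addition: v_total = v_object + v_platform
v_total = 6 + 15
v_total = 21 m/s

21 m/s


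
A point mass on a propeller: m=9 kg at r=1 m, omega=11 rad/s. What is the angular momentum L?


Given: m = 9 kg, r = 1 m, omega = 11 rad/s
For a point mass: I = m*r^2
I = 9*1^2 = 9*1 = 9
L = I*omega = 9*11
L = 99 kg*m^2/s

99 kg*m^2/s


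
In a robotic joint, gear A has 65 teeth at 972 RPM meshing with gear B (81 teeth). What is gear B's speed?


Given: N1 = 65 teeth, w1 = 972 RPM, N2 = 81 teeth
Using N1*w1 = N2*w2
w2 = N1*w1 / N2
w2 = 65*972 / 81
w2 = 63180 / 81
w2 = 780 RPM

780 RPM


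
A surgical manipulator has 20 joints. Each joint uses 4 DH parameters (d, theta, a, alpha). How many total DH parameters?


Given: 20 joints, 4 DH parameters per joint (d, theta, a, alpha)
Total DH parameters = number_of_joints * 4
Total = 20 * 4
Total = 80

80


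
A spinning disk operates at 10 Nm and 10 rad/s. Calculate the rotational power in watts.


Given: tau = 10 Nm, omega = 10 rad/s
Using P = tau * omega
P = 10 * 10
P = 100 W

100 W


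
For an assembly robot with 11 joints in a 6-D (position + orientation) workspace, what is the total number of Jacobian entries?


Given: task space dimension = 6, joints = 11
Jacobian is a 6 x 11 matrix
Total entries = rows * columns
Total = 6 * 11
Total = 66

66


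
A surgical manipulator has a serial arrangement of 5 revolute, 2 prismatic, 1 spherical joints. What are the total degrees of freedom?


Given: serial robot with 5 revolute, 2 prismatic, 1 spherical joints
DOF contribution per joint type: revolute=1, prismatic=1, spherical=3, fixed=0
DOF = 5*1 + 2*1 + 1*3
DOF = 10

10


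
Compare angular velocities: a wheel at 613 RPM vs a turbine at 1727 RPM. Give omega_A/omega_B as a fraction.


Given: RPM_A = 613, RPM_B = 1727
omega = 2*pi*RPM/60, so omega_A/omega_B = RPM_A / RPM_B
omega_A/omega_B = 613 / 1727
omega_A/omega_B = 613/1727

613/1727


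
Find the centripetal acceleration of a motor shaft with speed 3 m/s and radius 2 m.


Given: v = 3 m/s, r = 2 m
Using a_c = v^2 / r
a_c = 3^2 / 2
a_c = 9 / 2
a_c = 9/2 m/s^2

9/2 m/s^2


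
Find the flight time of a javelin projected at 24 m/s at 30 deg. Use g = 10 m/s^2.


Given: v0 = 24 m/s, theta = 30 deg, g = 10 m/s^2
sin(30) = 1/2
Using T = 2*v0*sin(theta) / g
T = 2*24*1/2 / 10
T = 24 / 10
T = 12/5 s

12/5 s


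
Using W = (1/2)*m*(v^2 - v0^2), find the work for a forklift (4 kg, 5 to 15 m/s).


Given: m = 4 kg, v0 = 5 m/s, v = 15 m/s
Using W = (1/2)*m*(v^2 - v0^2)
v^2 = 15^2 = 225
v0^2 = 5^2 = 25
v^2 - v0^2 = 225 - 25 = 200
W = (1/2)*4*200 = 400 J

400 J


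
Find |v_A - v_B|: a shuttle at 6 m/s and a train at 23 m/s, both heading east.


Given: v_A = 6 m/s east, v_B = 23 m/s east
Both move in the same direction; relative speed = |v_A - v_B|
|6 - 23| = |-17|
= 17 m/s

17 m/s


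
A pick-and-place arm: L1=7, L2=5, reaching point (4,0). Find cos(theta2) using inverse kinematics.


Given: L1 = 7, L2 = 5, target (x, y) = (4, 0)
Using cos(theta2) = (x^2 + y^2 - L1^2 - L2^2) / (2*L1*L2)
x^2 + y^2 = 4^2 + 0 = 16
L1^2 + L2^2 = 49 + 25 = 74
Numerator = 16 - 74 = -58
Denominator = 2*7*5 = 70
cos(theta2) = -58/70 = -29/35

-29/35


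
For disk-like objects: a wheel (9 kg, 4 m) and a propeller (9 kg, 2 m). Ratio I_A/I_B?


Given: M1=9 kg, R1=4 m, M2=9 kg, R2=2 m
For a disk: I = (1/2)*M*R^2, so I_A/I_B = (M1*R1^2)/(M2*R2^2)
M1*R1^2 = 9*16 = 144
M2*R2^2 = 9*4 = 36
I_A/I_B = 144/36 = 4

4


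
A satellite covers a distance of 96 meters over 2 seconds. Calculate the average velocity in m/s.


Given: distance d = 96 m, time t = 2 s
Using v = d / t
v = 96 / 2
v = 48 m/s

48 m/s


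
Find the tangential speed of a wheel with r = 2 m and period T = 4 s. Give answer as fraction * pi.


Given: radius r = 2 m, period T = 4 s
Using v = 2*pi*r / T
v = 2*pi*2 / 4
v = 4*pi / 4
v = 1*pi m/s

1*pi m/s


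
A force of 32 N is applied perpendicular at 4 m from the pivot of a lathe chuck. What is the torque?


Given: F = 32 N, r = 4 m, angle = 90 deg (perpendicular)
Using tau = F * r * sin(90)
sin(90) = 1
tau = 32 * 4 * 1
tau = 128 Nm

128 Nm


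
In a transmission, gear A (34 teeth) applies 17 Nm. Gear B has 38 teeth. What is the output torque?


Given: N1 = 34, N2 = 38, T1 = 17 Nm
Using T2/T1 = N2/N1
T2 = T1 * N2 / N1
T2 = 17 * 38 / 34
T2 = 646 / 34
T2 = 19 Nm

19 Nm


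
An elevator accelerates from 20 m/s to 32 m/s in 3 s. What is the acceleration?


Given: initial velocity v0 = 20 m/s, final velocity v = 32 m/s, time t = 3 s
Using a = (v - v0) / t
a = (32 - 20) / 3
a = 12 / 3
a = 4 m/s^2

4 m/s^2


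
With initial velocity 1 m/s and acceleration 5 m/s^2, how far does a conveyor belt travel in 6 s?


Given: v0 = 1 m/s, a = 5 m/s^2, t = 6 s
Using s = v0*t + (1/2)*a*t^2
s = 1*6 + (1/2)*5*6^2
s = 6 + (1/2)*180
s = 6 + 90
s = 96

96 m


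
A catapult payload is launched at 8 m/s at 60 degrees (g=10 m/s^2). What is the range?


Given: v0 = 8 m/s, theta = 60 deg, g = 10 m/s^2
sin(2*60) = sin(120) = sqrt(3)/2
Using R = v0^2 * sin(2*theta) / g
R = 8^2 * (sqrt(3)/2) / 10
R = 64 * sqrt(3) / 20
R = 16/5*sqrt(3) m

16/5*sqrt(3) m


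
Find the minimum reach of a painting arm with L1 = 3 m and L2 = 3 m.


Given: L1 = 3 m, L2 = 3 m
For a 2-link planar arm, min reach = |L1 - L2| (second link folded back)
Min reach = |3 - 3|
Min reach = 0 m

0 m


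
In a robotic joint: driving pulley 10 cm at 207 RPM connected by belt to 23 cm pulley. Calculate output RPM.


Given: D1 = 10 cm, w1 = 207 RPM, D2 = 23 cm
Using D1*w1 = D2*w2
w2 = D1*w1 / D2
w2 = 10*207 / 23
w2 = 2070 / 23
w2 = 90 RPM

90 RPM


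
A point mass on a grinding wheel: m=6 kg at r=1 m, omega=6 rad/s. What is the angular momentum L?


Given: m = 6 kg, r = 1 m, omega = 6 rad/s
For a point mass: I = m*r^2
I = 6*1^2 = 6*1 = 6
L = I*omega = 6*6
L = 36 kg*m^2/s

36 kg*m^2/s


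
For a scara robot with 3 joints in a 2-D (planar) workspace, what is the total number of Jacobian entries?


Given: task space dimension = 2, joints = 3
Jacobian is a 2 x 3 matrix
Total entries = rows * columns
Total = 2 * 3
Total = 6

6


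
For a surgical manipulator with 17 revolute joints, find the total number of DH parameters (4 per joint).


Given: 17 joints, 4 DH parameters per joint (d, theta, a, alpha)
Total DH parameters = number_of_joints * 4
Total = 17 * 4
Total = 68

68


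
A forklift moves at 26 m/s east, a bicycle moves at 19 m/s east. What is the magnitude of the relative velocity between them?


Given: v_A = 26 m/s east, v_B = 19 m/s east
Both move in the same direction; relative speed = |v_A - v_B|
|26 - 19| = |7|
= 7 m/s

7 m/s


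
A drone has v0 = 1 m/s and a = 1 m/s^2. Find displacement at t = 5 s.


Given: v0 = 1 m/s, a = 1 m/s^2, t = 5 s
Using s = v0*t + (1/2)*a*t^2
s = 1*5 + (1/2)*1*5^2
s = 5 + (1/2)*25
s = 5 + 25/2
s = 35/2

35/2 m


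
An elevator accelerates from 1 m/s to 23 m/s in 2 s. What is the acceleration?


Given: initial velocity v0 = 1 m/s, final velocity v = 23 m/s, time t = 2 s
Using a = (v - v0) / t
a = (23 - 1) / 2
a = 22 / 2
a = 11 m/s^2

11 m/s^2


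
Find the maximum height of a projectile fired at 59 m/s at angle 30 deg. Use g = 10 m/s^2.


Given: v0 = 59 m/s, theta = 30 deg, g = 10 m/s^2
sin^2(30) = 1/4
Using H = v0^2 * sin^2(theta) / (2*g)
H = 59^2 * 1/4 / (2*10)
H = 3481 * 1/4 / 20
H = 3481/4 / 20
H = 3481/80 m

3481/80 m


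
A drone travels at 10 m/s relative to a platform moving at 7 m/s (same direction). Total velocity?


Given: object velocity = 10 m/s, platform velocity = 7 m/s (same direction)
Using classical velocity addition: v_total = v_object + v_platform
v_total = 10 + 7
v_total = 17 m/s

17 m/s


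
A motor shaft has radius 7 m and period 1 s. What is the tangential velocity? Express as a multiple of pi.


Given: radius r = 7 m, period T = 1 s
Using v = 2*pi*r / T
v = 2*pi*7 / 1
v = 14*pi / 1
v = 14*pi m/s

14*pi m/s


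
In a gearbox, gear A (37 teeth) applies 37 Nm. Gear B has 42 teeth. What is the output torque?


Given: N1 = 37, N2 = 42, T1 = 37 Nm
Using T2/T1 = N2/N1
T2 = T1 * N2 / N1
T2 = 37 * 42 / 37
T2 = 1554 / 37
T2 = 42 Nm

42 Nm


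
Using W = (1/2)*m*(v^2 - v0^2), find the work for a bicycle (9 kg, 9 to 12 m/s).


Given: m = 9 kg, v0 = 9 m/s, v = 12 m/s
Using W = (1/2)*m*(v^2 - v0^2)
v^2 = 12^2 = 144
v0^2 = 9^2 = 81
v^2 - v0^2 = 144 - 81 = 63
W = (1/2)*9*63 = 567/2 J

567/2 J


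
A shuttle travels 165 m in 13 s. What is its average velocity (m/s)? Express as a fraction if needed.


Given: distance d = 165 m, time t = 13 s
Using v = d / t
v = 165 / 13
v = 165/13 m/s

165/13 m/s


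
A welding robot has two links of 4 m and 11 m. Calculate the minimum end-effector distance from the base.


Given: L1 = 4 m, L2 = 11 m
For a 2-link planar arm, min reach = |L1 - L2| (second link folded back)
Min reach = |4 - 11|
Min reach = 7 m

7 m


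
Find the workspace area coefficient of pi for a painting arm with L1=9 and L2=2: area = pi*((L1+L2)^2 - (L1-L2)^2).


Given: L1 = 9, L2 = 2
(L1+L2)^2 = (11)^2 = 121
(L1-L2)^2 = (7)^2 = 49
Difference = 121 - 49 = 72
This equals 4*L1*L2 = 4*9*2 = 72
Workspace area = 72*pi

72


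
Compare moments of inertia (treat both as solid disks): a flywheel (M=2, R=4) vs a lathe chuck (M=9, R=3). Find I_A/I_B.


Given: M1=2 kg, R1=4 m, M2=9 kg, R2=3 m
For a disk: I = (1/2)*M*R^2, so I_A/I_B = (M1*R1^2)/(M2*R2^2)
M1*R1^2 = 2*16 = 32
M2*R2^2 = 9*9 = 81
I_A/I_B = 32/81 = 32/81

32/81


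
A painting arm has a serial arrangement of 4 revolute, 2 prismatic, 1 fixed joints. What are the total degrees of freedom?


Given: serial robot with 4 revolute, 2 prismatic, 1 fixed joints
DOF contribution per joint type: revolute=1, prismatic=1, spherical=3, fixed=0
DOF = 4*1 + 2*1 + 1*0
DOF = 6

6


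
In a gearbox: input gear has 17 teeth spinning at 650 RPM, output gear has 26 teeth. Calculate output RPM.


Given: N1 = 17 teeth, w1 = 650 RPM, N2 = 26 teeth
Using N1*w1 = N2*w2
w2 = N1*w1 / N2
w2 = 17*650 / 26
w2 = 11050 / 26
w2 = 425 RPM

425 RPM


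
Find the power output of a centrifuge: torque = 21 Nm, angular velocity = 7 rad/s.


Given: tau = 21 Nm, omega = 7 rad/s
Using P = tau * omega
P = 21 * 7
P = 147 W

147 W


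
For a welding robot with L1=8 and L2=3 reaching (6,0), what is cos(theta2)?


Given: L1 = 8, L2 = 3, target (x, y) = (6, 0)
Using cos(theta2) = (x^2 + y^2 - L1^2 - L2^2) / (2*L1*L2)
x^2 + y^2 = 6^2 + 0 = 36
L1^2 + L2^2 = 64 + 9 = 73
Numerator = 36 - 73 = -37
Denominator = 2*8*3 = 48
cos(theta2) = -37/48 = -37/48

-37/48


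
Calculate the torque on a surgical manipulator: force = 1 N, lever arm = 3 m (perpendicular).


Given: F = 1 N, r = 3 m, angle = 90 deg (perpendicular)
Using tau = F * r * sin(90)
sin(90) = 1
tau = 1 * 3 * 1
tau = 3 Nm

3 Nm


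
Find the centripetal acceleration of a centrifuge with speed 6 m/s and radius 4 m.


Given: v = 6 m/s, r = 4 m
Using a_c = v^2 / r
a_c = 6^2 / 4
a_c = 36 / 4
a_c = 9 m/s^2

9 m/s^2


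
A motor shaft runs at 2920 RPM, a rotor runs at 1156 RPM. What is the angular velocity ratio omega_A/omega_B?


Given: RPM_A = 2920, RPM_B = 1156
omega = 2*pi*RPM/60, so omega_A/omega_B = RPM_A / RPM_B
omega_A/omega_B = 2920 / 1156
omega_A/omega_B = 730/289

730/289


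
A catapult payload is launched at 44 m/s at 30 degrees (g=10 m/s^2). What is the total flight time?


Given: v0 = 44 m/s, theta = 30 deg, g = 10 m/s^2
sin(30) = 1/2
Using T = 2*v0*sin(theta) / g
T = 2*44*1/2 / 10
T = 44 / 10
T = 22/5 s

22/5 s


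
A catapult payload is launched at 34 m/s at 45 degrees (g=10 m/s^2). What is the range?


Given: v0 = 34 m/s, theta = 45 deg, g = 10 m/s^2
sin(2*45) = sin(90) = 1
Using R = v0^2 * sin(2*theta) / g
R = 34^2 * 1 / 10
R = 1156 / 10
R = 578/5 m

578/5 m


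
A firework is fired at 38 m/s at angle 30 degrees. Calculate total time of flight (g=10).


Given: v0 = 38 m/s, theta = 30 deg, g = 10 m/s^2
sin(30) = 1/2
Using T = 2*v0*sin(theta) / g
T = 2*38*1/2 / 10
T = 38 / 10
T = 19/5 s

19/5 s


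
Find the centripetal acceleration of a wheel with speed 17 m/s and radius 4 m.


Given: v = 17 m/s, r = 4 m
Using a_c = v^2 / r
a_c = 17^2 / 4
a_c = 289 / 4
a_c = 289/4 m/s^2

289/4 m/s^2


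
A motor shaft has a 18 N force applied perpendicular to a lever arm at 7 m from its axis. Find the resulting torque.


Given: F = 18 N, r = 7 m, angle = 90 deg (perpendicular)
Using tau = F * r * sin(90)
sin(90) = 1
tau = 18 * 7 * 1
tau = 126 Nm

126 Nm


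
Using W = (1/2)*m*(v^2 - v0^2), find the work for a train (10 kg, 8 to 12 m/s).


Given: m = 10 kg, v0 = 8 m/s, v = 12 m/s
Using W = (1/2)*m*(v^2 - v0^2)
v^2 = 12^2 = 144
v0^2 = 8^2 = 64
v^2 - v0^2 = 144 - 64 = 80
W = (1/2)*10*80 = 400 J

400 J


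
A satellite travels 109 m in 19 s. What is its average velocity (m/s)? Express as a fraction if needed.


Given: distance d = 109 m, time t = 19 s
Using v = d / t
v = 109 / 19
v = 109/19 m/s

109/19 m/s


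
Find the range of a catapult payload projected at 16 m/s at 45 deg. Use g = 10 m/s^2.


Given: v0 = 16 m/s, theta = 45 deg, g = 10 m/s^2
sin(2*45) = sin(90) = 1
Using R = v0^2 * sin(2*theta) / g
R = 16^2 * 1 / 10
R = 256 / 10
R = 128/5 m

128/5 m
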